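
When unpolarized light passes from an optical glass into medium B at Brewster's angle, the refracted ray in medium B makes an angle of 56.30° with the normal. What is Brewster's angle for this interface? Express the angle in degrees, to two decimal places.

θ_B ≈ 33.70°

At Brewster's angle the reflected and refracted rays are perpendicular, so θ_B + θ_t = 90°.
θ_B = 90° − 56.30° = 33.70°.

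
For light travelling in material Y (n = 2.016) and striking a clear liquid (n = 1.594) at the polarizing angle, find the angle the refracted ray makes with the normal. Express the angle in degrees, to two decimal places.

θ_t ≈ 51.67°

tan θ_B = n₂/n₁ = 1.594/2.016 = 0.7907, so θ_B = 38.33°.
At Brewster's angle the reflected and refracted rays are perpendicular, so θ_t = 90° − θ_B = 90° − 38.33° = 51.67°.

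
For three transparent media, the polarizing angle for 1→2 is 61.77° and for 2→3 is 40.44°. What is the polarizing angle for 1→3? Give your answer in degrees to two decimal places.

θ_B ≈ 57.79°

n₂/n₁ = tan 61.77° = 1.8626 and n₃/n₂ = tan 40.44° = 0.8523.
So n₃/n₁ = (n₂/n₁)(n₃/n₂) = 1.8626 × 0.8523 = 1.5875.
θ_B(1→3) = arctan(1.5875) = 57.79°.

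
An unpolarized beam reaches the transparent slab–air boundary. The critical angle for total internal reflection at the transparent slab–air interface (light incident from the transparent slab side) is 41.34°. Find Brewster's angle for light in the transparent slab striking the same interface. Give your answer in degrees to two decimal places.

sin θ_c = n₂/n₁, so n₂/n₁ = sin 41.34° = 0.6605.
Brewster: tan θ_B = n₂/n₁ = 0.6605.
θ_B = arctan(0.6605) = 33.45°.

θ_B ≈ 33.45°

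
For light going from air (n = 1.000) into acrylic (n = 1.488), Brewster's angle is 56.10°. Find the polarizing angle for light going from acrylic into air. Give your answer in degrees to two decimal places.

tan θ_B' = n₁/n₂ = 1/tan θ_B, so θ_B' = 90° − θ_B.
θ_B' = 90° − 56.10° = 33.90°.

θ_B' ≈ 33.90°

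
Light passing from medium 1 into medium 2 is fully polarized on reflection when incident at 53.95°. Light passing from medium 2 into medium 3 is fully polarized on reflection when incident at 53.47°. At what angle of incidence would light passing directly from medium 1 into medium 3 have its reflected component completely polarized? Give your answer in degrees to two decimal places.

tan θ_B(1→2) = n₂/n₁ = tan 53.95° = 1.3739.
tan θ_B(2→3) = n₃/n₂ = tan 53.47° = 1.3499.
So n₃/n₁ = (n₂/n₁)(n₃/n₂) = 1.3739 × 1.3499 = 1.8546.
θ_B(1→3) = arctan(1.8546) = 61.67°.

θ_B ≈ 61.67°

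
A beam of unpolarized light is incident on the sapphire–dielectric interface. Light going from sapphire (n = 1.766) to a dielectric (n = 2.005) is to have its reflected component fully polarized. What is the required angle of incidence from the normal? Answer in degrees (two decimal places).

θ_B ≈ 48.63°

tan θ_B = n₂/n₁ = 2.005/1.766 = 1.1353. Taking the arctangent, θ_B = 48.63°.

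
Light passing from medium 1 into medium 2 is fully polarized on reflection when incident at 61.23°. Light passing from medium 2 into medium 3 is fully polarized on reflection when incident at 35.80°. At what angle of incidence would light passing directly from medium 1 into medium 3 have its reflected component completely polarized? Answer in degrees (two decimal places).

θ_B ≈ 52.72°

tan θ_B(1→2) = n₂/n₁ = tan 61.23° = 1.8213.
tan θ_B(2→3) = n₃/n₂ = tan 35.80° = 0.7212.
So n₃/n₁ = (n₂/n₁)(n₃/n₂) = 1.8213 × 0.7212 = 1.3135.
θ_B(1→3) = arctan(1.3135) = 52.72°.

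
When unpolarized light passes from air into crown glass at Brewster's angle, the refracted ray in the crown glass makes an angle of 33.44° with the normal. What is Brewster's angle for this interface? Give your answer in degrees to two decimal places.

At Brewster's angle the reflected and refracted rays are perpendicular, so θ_B + θ_t = 90°.
So θ_B = 90° − θ_t = 90° − 33.44° = 56.56°.

θ_B ≈ 56.56°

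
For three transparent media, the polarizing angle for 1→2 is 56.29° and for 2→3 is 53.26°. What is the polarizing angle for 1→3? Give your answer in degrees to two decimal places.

θ_B ≈ 63.53°

Each Brewster angle gives a ratio: n₂/n₁ = tan 56.29° = 1.4989, n₃/n₂ = tan 53.26° = 1.3397.
So n₃/n₁ = (n₂/n₁)(n₃/n₂) = 1.4989 × 1.3397 = 2.0080.
θ_B(1→3) = arctan(2.0080) = 63.53°.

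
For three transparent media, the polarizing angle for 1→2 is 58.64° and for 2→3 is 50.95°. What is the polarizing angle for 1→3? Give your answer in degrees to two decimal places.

tan θ_B(1→2) = n₂/n₁ = tan 58.64° = 1.6408.
tan θ_B(2→3) = n₃/n₂ = tan 50.95° = 1.2327.
n₃/n₁ = 2.0227. Then tan θ_B(1→3) = n₃/n₁, so θ_B(1→3) = arctan(2.0227) = 63.69°.

θ_B ≈ 63.69°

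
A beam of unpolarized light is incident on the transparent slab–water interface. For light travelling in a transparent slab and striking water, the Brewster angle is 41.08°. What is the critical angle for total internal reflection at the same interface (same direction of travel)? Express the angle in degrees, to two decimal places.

n₂/n₁ = tan 41.08° = 0.8717; the critical angle satisfies sin θ_c = n₂/n₁.
θ_c = arcsin(0.8717) = 60.66°.

θ_c ≈ 60.66°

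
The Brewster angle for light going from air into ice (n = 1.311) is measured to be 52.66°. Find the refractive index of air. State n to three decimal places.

At the Brewster angle, tan θ_B = n₂/n₁ with n₁ on the incident side (air) and n₂ on the transmitted side (ice).
n₁ = n₂ / tan θ_B = 1.311 / tan 52.66° = 1.000.

n ≈ 1.000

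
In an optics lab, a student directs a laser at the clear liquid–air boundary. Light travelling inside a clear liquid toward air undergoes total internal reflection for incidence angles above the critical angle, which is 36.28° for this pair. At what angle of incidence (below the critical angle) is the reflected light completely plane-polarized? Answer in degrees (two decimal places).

sin θ_c = n₂/n₁, so n₂/n₁ = sin 36.28° = 0.5917.
Brewster: tan θ_B = n₂/n₁ = 0.5917.
θ_B = arctan(0.5917) = 30.61°.

θ_B ≈ 30.61°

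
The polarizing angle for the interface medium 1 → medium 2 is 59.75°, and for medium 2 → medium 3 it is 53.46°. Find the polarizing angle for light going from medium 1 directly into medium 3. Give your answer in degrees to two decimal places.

Each Brewster angle gives a ratio: n₂/n₁ = tan 59.75° = 1.7147, n₃/n₂ = tan 53.46° = 1.3495.
So n₃/n₁ = (n₂/n₁)(n₃/n₂) = 1.7147 × 1.3495 = 2.3139.
θ_B(1→3) = arctan(2.3139) = 66.63°.

θ_B ≈ 66.63°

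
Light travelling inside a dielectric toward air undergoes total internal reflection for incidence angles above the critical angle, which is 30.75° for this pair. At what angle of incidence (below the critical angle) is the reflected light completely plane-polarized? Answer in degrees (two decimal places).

n₂/n₁ = sin θ_c = sin 30.75° = 0.5113.
tan θ_B equals the same ratio, so θ_B = arctan(0.5113) = 27.08°.

θ_B ≈ 27.08°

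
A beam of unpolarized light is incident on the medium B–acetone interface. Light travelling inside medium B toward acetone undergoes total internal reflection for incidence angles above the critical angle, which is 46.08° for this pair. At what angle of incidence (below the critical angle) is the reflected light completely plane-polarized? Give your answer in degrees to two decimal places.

At the critical angle sin θ_c = n₂/n₁, giving n₂/n₁ = sin 46.08° = 0.7203.
Then tan θ_B = n₂/n₁ = 0.7203, so θ_B = arctan 0.7203 = 35.77°.

θ_B ≈ 35.77°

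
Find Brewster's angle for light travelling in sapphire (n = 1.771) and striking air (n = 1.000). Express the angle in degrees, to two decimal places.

θ_B ≈ 29.45°

Brewster's condition: tan θ_B = n₂/n₁ = 1.000/1.771 = 0.5647. Taking the arctangent, θ_B = 29.45°.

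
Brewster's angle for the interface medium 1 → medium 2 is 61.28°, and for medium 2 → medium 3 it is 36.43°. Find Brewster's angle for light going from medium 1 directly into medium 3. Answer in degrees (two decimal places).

θ_B ≈ 53.41°

tan θ_B(1→2) = n₂/n₁ = tan 61.28° = 1.8250.
tan θ_B(2→3) = n₃/n₂ = tan 36.43° = 0.7381.
n₃/n₁ = 1.3470. Then tan θ_B(1→3) = n₃/n₁, so θ_B(1→3) = arctan(1.3470) = 53.41°.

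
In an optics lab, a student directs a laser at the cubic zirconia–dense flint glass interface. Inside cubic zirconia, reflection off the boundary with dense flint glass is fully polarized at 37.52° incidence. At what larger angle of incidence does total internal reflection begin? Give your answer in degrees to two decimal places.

θ_c ≈ 50.16°

tan θ_B = n₂/n₁ = tan 37.52° = 0.7679.
Total internal reflection: sin θ_c = n₂/n₁ = 0.7679.
θ_c = arcsin(0.7679) = 50.16°.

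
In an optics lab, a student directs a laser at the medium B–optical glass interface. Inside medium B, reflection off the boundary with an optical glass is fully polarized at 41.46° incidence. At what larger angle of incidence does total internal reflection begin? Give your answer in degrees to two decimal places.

θ_c ≈ 62.07°

n₂/n₁ = tan 41.46° = 0.8835; the critical angle satisfies sin θ_c = n₂/n₁.
θ_c = arcsin(0.8835) = 62.07°.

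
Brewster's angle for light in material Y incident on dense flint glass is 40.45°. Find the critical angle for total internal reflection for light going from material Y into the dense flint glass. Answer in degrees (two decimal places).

From Brewster, n₂/n₁ = tan θ_B = tan 40.45° = 0.8526.
Then sin θ_c = n₂/n₁ = 0.8526, so θ_c = arcsin 0.8526 = 58.49°.

θ_c ≈ 58.49°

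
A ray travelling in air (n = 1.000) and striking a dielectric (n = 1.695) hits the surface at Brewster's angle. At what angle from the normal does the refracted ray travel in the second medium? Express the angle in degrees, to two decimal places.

θ_B = arctan(n₂/n₁) = arctan(1.695/1.000) = 59.46°.
Since θ_B + θ_t = 90° at Brewster incidence, θ_t = 90° − 59.46° = 30.54°.

θ_t ≈ 30.54°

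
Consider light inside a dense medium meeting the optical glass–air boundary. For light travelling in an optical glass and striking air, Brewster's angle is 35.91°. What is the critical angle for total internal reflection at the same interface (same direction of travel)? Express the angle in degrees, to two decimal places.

θ_c ≈ 46.40°

n₂/n₁ = tan 35.91° = 0.7241; the critical angle satisfies sin θ_c = n₂/n₁.
θ_c = arcsin(0.7241) = 46.40°.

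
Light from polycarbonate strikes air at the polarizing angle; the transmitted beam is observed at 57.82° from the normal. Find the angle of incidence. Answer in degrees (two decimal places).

At Brewster's angle the reflected and refracted rays are perpendicular, so θ_B + θ_t = 90°.
θ_B = 90° − 57.82° = 32.18°.

θ_B ≈ 32.18°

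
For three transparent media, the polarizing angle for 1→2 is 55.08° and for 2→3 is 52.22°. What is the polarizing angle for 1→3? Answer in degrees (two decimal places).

n₂/n₁ = tan 55.08° = 1.4324 and n₃/n₂ = tan 52.22° = 1.2901.
n₃/n₁ = 1.8480. Then tan θ_B(1→3) = n₃/n₁, so θ_B(1→3) = arctan(1.8480) = 61.58°.

θ_B ≈ 61.58°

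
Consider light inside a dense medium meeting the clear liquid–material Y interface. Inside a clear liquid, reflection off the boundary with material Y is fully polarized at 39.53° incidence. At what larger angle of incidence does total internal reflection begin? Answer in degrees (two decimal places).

From Brewster, n₂/n₁ = tan θ_B = tan 39.53° = 0.8252.
Then sin θ_c = n₂/n₁ = 0.8252, so θ_c = arcsin 0.8252 = 55.61°.

θ_c ≈ 55.61°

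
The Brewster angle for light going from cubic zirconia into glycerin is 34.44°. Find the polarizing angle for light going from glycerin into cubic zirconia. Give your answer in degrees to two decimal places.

θ_B' ≈ 55.56°

Reversing the direction swaps n₁ and n₂, so tan θ_B' = 1/tan θ_B and θ_B' = 90° − θ_B.
Hence θ_B' = 90° − 34.44° = 55.56°.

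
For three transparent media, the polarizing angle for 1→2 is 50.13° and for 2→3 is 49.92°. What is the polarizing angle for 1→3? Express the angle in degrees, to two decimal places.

tan θ_B(1→2) = n₂/n₁ = tan 50.13° = 1.1973.
tan θ_B(2→3) = n₃/n₂ = tan 49.92° = 1.1884.
n₃/n₁ = 1.4228. Then tan θ_B(1→3) = n₃/n₁, so θ_B(1→3) = arctan(1.4228) = 54.90°.

θ_B ≈ 54.90°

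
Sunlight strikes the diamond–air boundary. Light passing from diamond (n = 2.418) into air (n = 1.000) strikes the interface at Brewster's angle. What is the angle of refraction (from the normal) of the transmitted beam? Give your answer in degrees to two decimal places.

tan θ_B = n₂/n₁ = 1.000/2.418 = 0.4136, so θ_B = 22.47°.
At Brewster's angle the reflected and refracted rays are perpendicular, so θ_t = 90° − θ_B = 90° − 22.47° = 67.53°.

θ_t ≈ 67.53°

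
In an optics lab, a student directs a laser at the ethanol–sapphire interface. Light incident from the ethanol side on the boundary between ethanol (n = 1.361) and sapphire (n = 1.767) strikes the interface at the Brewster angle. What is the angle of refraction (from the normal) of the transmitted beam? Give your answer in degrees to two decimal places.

θ_t ≈ 37.60°

θ_B = arctan(n₂/n₁) = arctan(1.767/1.361) = 52.40°.
The refracted ray is perpendicular to the reflected ray, so θ_t = 90° − θ_B = 37.60°.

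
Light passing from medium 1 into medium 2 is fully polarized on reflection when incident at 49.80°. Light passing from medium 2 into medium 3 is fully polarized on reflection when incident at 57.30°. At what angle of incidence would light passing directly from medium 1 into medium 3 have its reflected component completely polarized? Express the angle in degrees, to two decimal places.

θ_B ≈ 61.52°

n₂/n₁ = tan 49.80° = 1.1833 and n₃/n₂ = tan 57.30° = 1.5577.
So n₃/n₁ = (n₂/n₁)(n₃/n₂) = 1.1833 × 1.5577 = 1.8432.
θ_B(1→3) = arctan(1.8432) = 61.52°.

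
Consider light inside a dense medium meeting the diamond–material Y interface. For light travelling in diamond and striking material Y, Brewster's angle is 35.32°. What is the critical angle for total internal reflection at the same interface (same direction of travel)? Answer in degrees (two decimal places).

θ_c ≈ 45.12°

n₂/n₁ = tan 35.32° = 0.7086; the critical angle satisfies sin θ_c = n₂/n₁.
θ_c = arcsin(0.7086) = 45.12°.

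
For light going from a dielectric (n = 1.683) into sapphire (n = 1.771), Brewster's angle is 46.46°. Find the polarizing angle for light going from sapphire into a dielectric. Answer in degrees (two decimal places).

tan θ_B' = n₁/n₂ = 1/tan θ_B, so θ_B' = 90° − θ_B.
θ_B' = 90° − 46.46° = 43.54°.

θ_B' ≈ 43.54°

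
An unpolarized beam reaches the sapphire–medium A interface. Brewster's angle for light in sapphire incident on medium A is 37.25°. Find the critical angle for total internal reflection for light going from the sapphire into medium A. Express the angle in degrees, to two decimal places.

tan θ_B = n₂/n₁ = tan 37.25° = 0.7604.
Total internal reflection: sin θ_c = n₂/n₁ = 0.7604.
θ_c = arcsin(0.7604) = 49.50°.

θ_c ≈ 49.50°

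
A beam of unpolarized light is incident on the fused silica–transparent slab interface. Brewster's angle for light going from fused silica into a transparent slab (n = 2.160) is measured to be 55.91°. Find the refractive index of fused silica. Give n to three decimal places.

At Brewster's angle, tan θ_B = n₂/n₁ with n₁ on the incident side (fused silica) and n₂ on the transmitted side (a transparent slab).
n₁ = n₂ / tan θ_B = 2.160 / tan 55.91° = 1.462.

n ≈ 1.462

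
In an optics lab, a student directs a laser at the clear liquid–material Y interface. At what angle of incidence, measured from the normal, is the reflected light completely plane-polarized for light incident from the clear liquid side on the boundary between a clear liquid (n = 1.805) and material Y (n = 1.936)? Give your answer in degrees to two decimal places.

θ_B ≈ 47.01°

Brewster's condition: tan θ_B = n₂/n₁ = 1.936/1.805 = 1.0726. Taking the arctangent, θ_B = 47.01°.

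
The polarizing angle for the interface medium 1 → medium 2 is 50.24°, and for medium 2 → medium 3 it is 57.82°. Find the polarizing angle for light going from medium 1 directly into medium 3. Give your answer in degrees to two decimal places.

tan θ_B(1→2) = n₂/n₁ = tan 50.24° = 1.2019.
tan θ_B(2→3) = n₃/n₂ = tan 57.82° = 1.5892.
Multiplying, n₃/n₁ = 1.2019 × 1.5892 = 1.9101, and θ_B(1→3) = arctan 1.9101 = 62.37°.

θ_B ≈ 62.37°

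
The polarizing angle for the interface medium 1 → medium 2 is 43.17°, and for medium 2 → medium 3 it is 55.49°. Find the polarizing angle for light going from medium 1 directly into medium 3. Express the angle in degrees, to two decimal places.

θ_B ≈ 53.76°

Each Brewster angle gives a ratio: n₂/n₁ = tan 43.17° = 0.9381, n₃/n₂ = tan 55.49° = 1.4545.
So n₃/n₁ = (n₂/n₁)(n₃/n₂) = 0.9381 × 1.4545 = 1.3644.
θ_B(1→3) = arctan(1.3644) = 53.76°.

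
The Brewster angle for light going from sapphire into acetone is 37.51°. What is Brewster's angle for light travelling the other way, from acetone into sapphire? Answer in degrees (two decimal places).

θ_B' ≈ 52.49°

The two Brewster angles are complementary: θ_B' = 90° − θ_B = 90° − 37.51° = 52.49°.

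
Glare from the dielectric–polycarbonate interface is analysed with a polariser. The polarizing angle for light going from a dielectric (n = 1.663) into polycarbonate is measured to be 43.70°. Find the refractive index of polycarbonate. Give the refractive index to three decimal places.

At the polarizing angle, tan θ_B = n₂/n₁ with n₁ on the incident side (a dielectric) and n₂ on the transmitted side (polycarbonate).
n₂ = n₁ tan θ_B = 1.663 × tan 43.70° = 1.589.

n ≈ 1.589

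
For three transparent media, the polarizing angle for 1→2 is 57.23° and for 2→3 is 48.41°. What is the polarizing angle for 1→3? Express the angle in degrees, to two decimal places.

tan θ_B(1→2) = n₂/n₁ = tan 57.23° = 1.5535.
tan θ_B(2→3) = n₃/n₂ = tan 48.41° = 1.1267.
n₃/n₁ = 1.7503. Then tan θ_B(1→3) = n₃/n₁, so θ_B(1→3) = arctan(1.7503) = 60.26°.

θ_B ≈ 60.26°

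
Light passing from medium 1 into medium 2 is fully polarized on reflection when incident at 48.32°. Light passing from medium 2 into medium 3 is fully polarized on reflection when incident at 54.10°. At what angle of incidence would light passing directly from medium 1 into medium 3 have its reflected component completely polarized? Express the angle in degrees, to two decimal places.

θ_B ≈ 57.20°

tan θ_B(1→2) = n₂/n₁ = tan 48.32° = 1.1232.
tan θ_B(2→3) = n₃/n₂ = tan 54.10° = 1.3814.
Multiplying, n₃/n₁ = 1.1232 × 1.3814 = 1.5516, and θ_B(1→3) = arctan 1.5516 = 57.20°.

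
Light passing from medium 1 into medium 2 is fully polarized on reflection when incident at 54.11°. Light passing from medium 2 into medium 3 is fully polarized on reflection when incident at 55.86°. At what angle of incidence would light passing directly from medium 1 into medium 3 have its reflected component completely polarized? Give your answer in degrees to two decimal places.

n₂/n₁ = tan 54.11° = 1.3820 and n₃/n₂ = tan 55.86° = 1.4748.
So n₃/n₁ = (n₂/n₁)(n₃/n₂) = 1.3820 × 1.4748 = 2.0381.
θ_B(1→3) = arctan(2.0381) = 63.86°.

θ_B ≈ 63.86°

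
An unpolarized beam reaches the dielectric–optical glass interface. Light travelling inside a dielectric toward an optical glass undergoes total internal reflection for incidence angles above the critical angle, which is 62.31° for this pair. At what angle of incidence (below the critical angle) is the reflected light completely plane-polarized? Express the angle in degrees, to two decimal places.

θ_B ≈ 41.52°

n₂/n₁ = sin θ_c = sin 62.31° = 0.8855.
tan θ_B equals the same ratio, so θ_B = arctan(0.8855) = 41.52°.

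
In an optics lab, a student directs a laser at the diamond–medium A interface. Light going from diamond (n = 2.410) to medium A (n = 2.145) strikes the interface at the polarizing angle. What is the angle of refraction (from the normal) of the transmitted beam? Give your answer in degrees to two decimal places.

θ_t ≈ 48.33°

θ_B = arctan(n₂/n₁) = arctan(2.145/2.410) = 41.67°.
The refracted ray is perpendicular to the reflected ray, so θ_t = 90° − θ_B = 48.33°.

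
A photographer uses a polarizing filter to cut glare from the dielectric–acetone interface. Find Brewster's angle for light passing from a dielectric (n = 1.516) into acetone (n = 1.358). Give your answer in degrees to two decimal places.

θ_B ≈ 41.85°

Here n₂/n₁ = 1.358/1.516 = 0.8958, and Brewster's law gives tan θ_B = n₂/n₁. Taking the arctangent, θ_B = 41.85°.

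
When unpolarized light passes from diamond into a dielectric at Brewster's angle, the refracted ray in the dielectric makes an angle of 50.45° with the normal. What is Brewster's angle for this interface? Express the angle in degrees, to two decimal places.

Since the reflected and refracted rays are at right angles at the polarizing angle, θ_B + θ_t = 90°.
So θ_B = 90° − θ_t = 90° − 50.45° = 39.55°.

θ_B ≈ 39.55°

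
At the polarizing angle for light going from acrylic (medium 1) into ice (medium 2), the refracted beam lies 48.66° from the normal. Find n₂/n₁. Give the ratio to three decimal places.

θ_B + θ_t = 90°, so θ_B = 90° − 48.66° = 41.34°.
Then n₂/n₁ = tan θ_B = tan 41.34° = 0.880.

n₂/n₁ ≈ 0.880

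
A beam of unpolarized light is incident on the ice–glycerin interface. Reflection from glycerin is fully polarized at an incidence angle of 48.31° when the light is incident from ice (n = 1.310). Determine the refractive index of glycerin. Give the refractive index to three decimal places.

Brewster's law: tan θ_B = n₂/n₁ (light incident in ice, refracted into glycerin).
n₂ = n₁ tan θ_B = 1.310 × tan 48.31° = 1.471.

n ≈ 1.471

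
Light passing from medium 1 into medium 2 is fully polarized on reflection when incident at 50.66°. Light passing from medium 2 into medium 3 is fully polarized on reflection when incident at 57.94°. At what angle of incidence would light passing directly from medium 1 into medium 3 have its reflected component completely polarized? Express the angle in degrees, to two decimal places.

tan θ_B(1→2) = n₂/n₁ = tan 50.66° = 1.2200.
tan θ_B(2→3) = n₃/n₂ = tan 57.94° = 1.5966.
n₃/n₁ = 1.9479. Then tan θ_B(1→3) = n₃/n₁, so θ_B(1→3) = arctan(1.9479) = 62.83°.

θ_B ≈ 62.83°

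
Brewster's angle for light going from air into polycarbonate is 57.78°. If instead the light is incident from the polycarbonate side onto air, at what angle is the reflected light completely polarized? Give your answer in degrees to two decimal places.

Reversing the direction swaps n₁ and n₂, so tan θ_B' = 1/tan θ_B and θ_B' = 90° − θ_B.
Hence θ_B' = 90° − 57.78° = 32.22°.

θ_B' ≈ 32.22°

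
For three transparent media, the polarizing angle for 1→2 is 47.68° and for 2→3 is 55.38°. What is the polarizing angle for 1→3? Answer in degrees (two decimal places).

n₂/n₁ = tan 47.68° = 1.0982 and n₃/n₂ = tan 55.38° = 1.4485.
n₃/n₁ = 1.5908. Then tan θ_B(1→3) = n₃/n₁, so θ_B(1→3) = arctan(1.5908) = 57.85°.

θ_B ≈ 57.85°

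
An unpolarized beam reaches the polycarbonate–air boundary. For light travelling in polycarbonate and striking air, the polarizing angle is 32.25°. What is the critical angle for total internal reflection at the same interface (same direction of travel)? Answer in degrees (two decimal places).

tan θ_B = n₂/n₁ = tan 32.25° = 0.6310.
Total internal reflection: sin θ_c = n₂/n₁ = 0.6310.
θ_c = arcsin(0.6310) = 39.12°.

θ_c ≈ 39.12°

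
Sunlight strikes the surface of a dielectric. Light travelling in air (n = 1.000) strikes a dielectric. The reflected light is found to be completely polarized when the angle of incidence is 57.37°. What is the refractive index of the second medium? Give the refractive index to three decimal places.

At the polarizing angle, tan θ_B = n₂/n₁ with n₁ on the incident side (air) and n₂ on the transmitted side (a dielectric).
n₂ = n₁ tan θ_B = 1.000 × tan 57.37° = 1.562.

n ≈ 1.562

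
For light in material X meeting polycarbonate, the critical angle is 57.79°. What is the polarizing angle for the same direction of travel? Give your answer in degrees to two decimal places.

θ_B ≈ 40.23°

n₂/n₁ = sin θ_c = sin 57.79° = 0.8461.
tan θ_B equals the same ratio, so θ_B = arctan(0.8461) = 40.23°.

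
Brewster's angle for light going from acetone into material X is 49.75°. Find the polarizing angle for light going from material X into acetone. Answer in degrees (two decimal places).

tan θ_B' = n₁/n₂ = 1/tan θ_B, so θ_B' = 90° − θ_B.
θ_B' = 90° − 49.75° = 40.25°.

θ_B' ≈ 40.25°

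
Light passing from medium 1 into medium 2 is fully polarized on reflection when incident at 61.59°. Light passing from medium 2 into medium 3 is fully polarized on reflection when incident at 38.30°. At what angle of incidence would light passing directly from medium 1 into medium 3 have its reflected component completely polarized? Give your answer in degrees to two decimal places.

θ_B ≈ 55.59°

Each Brewster angle gives a ratio: n₂/n₁ = tan 61.59° = 1.8487, n₃/n₂ = tan 38.30° = 0.7898.
n₃/n₁ = 1.4600. Then tan θ_B(1→3) = n₃/n₁, so θ_B(1→3) = arctan(1.4600) = 55.59°.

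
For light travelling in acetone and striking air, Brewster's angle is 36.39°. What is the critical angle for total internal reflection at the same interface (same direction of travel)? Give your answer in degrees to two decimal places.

From Brewster, n₂/n₁ = tan θ_B = tan 36.39° = 0.7370.
Then sin θ_c = n₂/n₁ = 0.7370, so θ_c = arcsin 0.7370 = 47.48°.

θ_c ≈ 47.48°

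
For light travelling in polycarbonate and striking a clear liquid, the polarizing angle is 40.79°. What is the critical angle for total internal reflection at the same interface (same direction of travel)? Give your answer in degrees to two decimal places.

θ_c ≈ 59.64°

tan θ_B = n₂/n₁ = tan 40.79° = 0.8629.
Total internal reflection: sin θ_c = n₂/n₁ = 0.8629.
θ_c = arcsin(0.8629) = 59.64°.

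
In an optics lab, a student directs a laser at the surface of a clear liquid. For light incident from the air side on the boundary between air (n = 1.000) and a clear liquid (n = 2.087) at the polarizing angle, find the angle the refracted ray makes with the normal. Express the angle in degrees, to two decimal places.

tan θ_B = n₂/n₁ = 2.087/1.000 = 2.0870, so θ_B = 64.40°.
The refracted ray is perpendicular to the reflected ray, so θ_t = 90° − θ_B = 25.60°.

θ_t ≈ 25.60°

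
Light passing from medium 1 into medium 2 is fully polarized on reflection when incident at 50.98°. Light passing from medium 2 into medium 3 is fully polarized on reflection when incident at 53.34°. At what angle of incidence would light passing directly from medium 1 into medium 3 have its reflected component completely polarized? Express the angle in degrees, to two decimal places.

n₂/n₁ = tan 50.98° = 1.2340 and n₃/n₂ = tan 53.34° = 1.3436.
So n₃/n₁ = (n₂/n₁)(n₃/n₂) = 1.2340 × 1.3436 = 1.6580.
θ_B(1→3) = arctan(1.6580) = 58.90°.

θ_B ≈ 58.90°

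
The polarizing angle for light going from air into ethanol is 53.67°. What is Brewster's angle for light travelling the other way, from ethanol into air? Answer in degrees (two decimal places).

tan θ_B' = n₁/n₂ = 1/tan θ_B, so θ_B' = 90° − θ_B.
θ_B' = 90° − 53.67° = 36.33°.

θ_B' ≈ 36.33°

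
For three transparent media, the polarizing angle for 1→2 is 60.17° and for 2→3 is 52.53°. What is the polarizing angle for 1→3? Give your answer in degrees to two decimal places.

n₂/n₁ = tan 60.17° = 1.7440 and n₃/n₂ = tan 52.53° = 1.3046.
n₃/n₁ = 2.2753. Then tan θ_B(1→3) = n₃/n₁, so θ_B(1→3) = arctan(2.2753) = 66.27°.

θ_B ≈ 66.27°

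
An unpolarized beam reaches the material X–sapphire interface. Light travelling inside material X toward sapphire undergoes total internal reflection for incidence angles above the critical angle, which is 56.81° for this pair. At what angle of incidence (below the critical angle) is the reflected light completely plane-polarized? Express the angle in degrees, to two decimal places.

At the critical angle sin θ_c = n₂/n₁, giving n₂/n₁ = sin 56.81° = 0.8369.
Then tan θ_B = n₂/n₁ = 0.8369, so θ_B = arctan 0.8369 = 39.92°.

θ_B ≈ 39.92°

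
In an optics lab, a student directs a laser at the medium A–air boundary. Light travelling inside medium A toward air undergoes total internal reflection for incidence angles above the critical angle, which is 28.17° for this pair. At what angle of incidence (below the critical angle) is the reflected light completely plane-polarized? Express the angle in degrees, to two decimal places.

θ_B ≈ 25.27°

At the critical angle sin θ_c = n₂/n₁, giving n₂/n₁ = sin 28.17° = 0.4721.
Then tan θ_B = n₂/n₁ = 0.4721, so θ_B = arctan 0.4721 = 25.27°.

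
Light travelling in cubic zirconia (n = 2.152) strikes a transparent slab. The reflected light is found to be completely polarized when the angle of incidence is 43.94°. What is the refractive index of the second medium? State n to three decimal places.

Full polarization of the reflected beam means tan θ_B = n₂/n₁, where n₁ is the incident medium (cubic zirconia).
n₂ = n₁ tan θ_B = 2.152 × tan 43.94° = 2.074.

n ≈ 2.074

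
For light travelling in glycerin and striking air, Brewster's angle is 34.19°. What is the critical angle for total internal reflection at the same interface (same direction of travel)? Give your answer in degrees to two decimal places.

tan θ_B = n₂/n₁ = tan 34.19° = 0.6793.
Total internal reflection: sin θ_c = n₂/n₁ = 0.6793.
θ_c = arcsin(0.6793) = 42.79°.

θ_c ≈ 42.79°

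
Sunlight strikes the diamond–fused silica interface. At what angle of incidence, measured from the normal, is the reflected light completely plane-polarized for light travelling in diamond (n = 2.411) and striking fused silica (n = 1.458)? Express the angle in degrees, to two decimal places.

θ_B ≈ 31.16°

The reflected p-component vanishes when tan θ_B = n₂/n₁.
Here n₂/n₁ = 1.458/2.411 = 0.6047, and Brewster's law gives tan θ_B = n₂/n₁.
θ_B = arctan(0.6047) = 31.16°.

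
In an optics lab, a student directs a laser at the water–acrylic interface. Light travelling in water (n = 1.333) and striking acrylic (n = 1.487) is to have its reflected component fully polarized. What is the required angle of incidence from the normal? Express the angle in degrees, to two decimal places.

Brewster's condition: tan θ_B = n₂/n₁ = 1.487/1.333 = 1.1155.
θ_B = arctan(1.1155) = 48.13°.

θ_B ≈ 48.13°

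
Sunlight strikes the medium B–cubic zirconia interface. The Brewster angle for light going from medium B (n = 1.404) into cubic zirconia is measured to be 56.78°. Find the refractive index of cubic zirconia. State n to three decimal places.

Full polarization of the reflected beam means tan θ_B = n₂/n₁, where n₁ is the incident medium (medium B).
n₂ = n₁ tan θ_B = 1.404 × tan 56.78° = 2.144.

n ≈ 2.144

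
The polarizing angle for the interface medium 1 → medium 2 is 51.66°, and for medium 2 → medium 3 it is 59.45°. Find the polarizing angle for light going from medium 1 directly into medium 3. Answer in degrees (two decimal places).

Each Brewster angle gives a ratio: n₂/n₁ = tan 51.66° = 1.2644, n₃/n₂ = tan 59.45° = 1.6943.
n₃/n₁ = 2.1423. Then tan θ_B(1→3) = n₃/n₁, so θ_B(1→3) = arctan(2.1423) = 64.98°.

θ_B ≈ 64.98°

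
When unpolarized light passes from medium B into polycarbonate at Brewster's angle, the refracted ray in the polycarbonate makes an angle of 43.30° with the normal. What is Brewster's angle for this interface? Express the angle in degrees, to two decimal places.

Since the reflected and refracted rays are at right angles at the polarizing angle, θ_B + θ_t = 90°.
θ_B = 90° − 43.30° = 46.70°.

θ_B ≈ 46.70°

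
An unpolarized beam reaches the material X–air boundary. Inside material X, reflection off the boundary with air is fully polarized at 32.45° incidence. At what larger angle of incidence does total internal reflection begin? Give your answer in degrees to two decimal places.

θ_c ≈ 39.48°

n₂/n₁ = tan 32.45° = 0.6358; the critical angle satisfies sin θ_c = n₂/n₁.
θ_c = arcsin(0.6358) = 39.48°.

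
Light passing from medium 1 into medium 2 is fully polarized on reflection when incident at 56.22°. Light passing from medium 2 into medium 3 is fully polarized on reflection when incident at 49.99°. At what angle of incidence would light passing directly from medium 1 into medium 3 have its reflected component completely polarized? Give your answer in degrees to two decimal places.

θ_B ≈ 60.69°

tan θ_B(1→2) = n₂/n₁ = tan 56.22° = 1.4949.
tan θ_B(2→3) = n₃/n₂ = tan 49.99° = 1.1913.
So n₃/n₁ = (n₂/n₁)(n₃/n₂) = 1.4949 × 1.1913 = 1.7809.
θ_B(1→3) = arctan(1.7809) = 60.69°.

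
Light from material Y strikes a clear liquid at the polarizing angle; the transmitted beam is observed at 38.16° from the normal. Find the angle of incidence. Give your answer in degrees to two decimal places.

θ_B ≈ 51.84°

Since the reflected and refracted rays are at right angles at the polarizing angle, θ_B + θ_t = 90°.
So θ_B = 90° − θ_t = 90° − 38.16° = 51.84°.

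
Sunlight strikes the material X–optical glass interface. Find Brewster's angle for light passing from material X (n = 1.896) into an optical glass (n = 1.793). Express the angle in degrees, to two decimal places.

Here n₂/n₁ = 1.793/1.896 = 0.9457, and Brewster's law gives tan θ_B = n₂/n₁.
θ_B = arctan(0.9457) = 43.40°.

θ_B ≈ 43.40°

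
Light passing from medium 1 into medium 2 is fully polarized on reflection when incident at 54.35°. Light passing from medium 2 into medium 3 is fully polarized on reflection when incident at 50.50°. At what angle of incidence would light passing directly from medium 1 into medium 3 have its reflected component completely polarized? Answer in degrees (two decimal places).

θ_B ≈ 59.41°

n₂/n₁ = tan 54.35° = 1.3942 and n₃/n₂ = tan 50.50° = 1.2131.
So n₃/n₁ = (n₂/n₁)(n₃/n₂) = 1.3942 × 1.2131 = 1.6913.
θ_B(1→3) = arctan(1.6913) = 59.41°.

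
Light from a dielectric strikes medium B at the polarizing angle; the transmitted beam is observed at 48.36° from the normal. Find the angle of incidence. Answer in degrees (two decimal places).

Since the reflected and refracted rays are at right angles at the polarizing angle, θ_B + θ_t = 90°.
θ_B = 90° − 48.36° = 41.64°.

θ_B ≈ 41.64°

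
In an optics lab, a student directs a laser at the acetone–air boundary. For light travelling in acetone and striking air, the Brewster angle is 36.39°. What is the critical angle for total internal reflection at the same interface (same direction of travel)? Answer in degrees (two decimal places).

From Brewster, n₂/n₁ = tan θ_B = tan 36.39° = 0.7370.
Then sin θ_c = n₂/n₁ = 0.7370, so θ_c = arcsin 0.7370 = 47.48°.

θ_c ≈ 47.48°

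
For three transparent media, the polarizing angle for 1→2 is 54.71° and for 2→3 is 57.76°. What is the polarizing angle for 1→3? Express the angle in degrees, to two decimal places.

n₂/n₁ = tan 54.71° = 1.4129 and n₃/n₂ = tan 57.76° = 1.5855.
So n₃/n₁ = (n₂/n₁)(n₃/n₂) = 1.4129 × 1.5855 = 2.2401.
θ_B(1→3) = arctan(2.2401) = 65.94°.

θ_B ≈ 65.94°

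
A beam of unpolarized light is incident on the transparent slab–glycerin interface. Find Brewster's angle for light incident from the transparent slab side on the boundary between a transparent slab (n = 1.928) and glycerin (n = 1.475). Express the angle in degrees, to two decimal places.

θ_B ≈ 37.42°

Brewster's condition: tan θ_B = n₂/n₁ = 1.475/1.928 = 0.7650. Taking the arctangent, θ_B = 37.42°.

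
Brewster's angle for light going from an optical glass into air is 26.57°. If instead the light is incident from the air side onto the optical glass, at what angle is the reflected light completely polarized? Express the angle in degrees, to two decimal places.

The two Brewster angles are complementary: θ_B' = 90° − θ_B = 90° − 26.57° = 63.43°.

θ_B' ≈ 63.43°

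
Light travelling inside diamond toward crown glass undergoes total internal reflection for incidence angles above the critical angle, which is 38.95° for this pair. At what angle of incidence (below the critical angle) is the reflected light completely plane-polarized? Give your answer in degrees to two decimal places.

θ_B ≈ 32.16°

n₂/n₁ = sin θ_c = sin 38.95° = 0.6286.
tan θ_B equals the same ratio, so θ_B = arctan(0.6286) = 32.16°.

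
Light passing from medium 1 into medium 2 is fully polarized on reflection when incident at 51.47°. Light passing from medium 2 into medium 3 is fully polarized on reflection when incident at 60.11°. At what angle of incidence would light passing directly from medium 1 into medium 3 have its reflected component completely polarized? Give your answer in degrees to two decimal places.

θ_B ≈ 65.41°

n₂/n₁ = tan 51.47° = 1.2558 and n₃/n₂ = tan 60.11° = 1.7398.
Multiplying, n₃/n₁ = 1.2558 × 1.7398 = 2.1848, and θ_B(1→3) = arctan 2.1848 = 65.41°.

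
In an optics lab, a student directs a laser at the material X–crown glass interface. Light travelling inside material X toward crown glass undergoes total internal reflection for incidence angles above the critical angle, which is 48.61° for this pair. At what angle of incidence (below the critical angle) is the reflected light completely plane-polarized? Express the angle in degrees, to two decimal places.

θ_B ≈ 36.88°

At the critical angle sin θ_c = n₂/n₁, giving n₂/n₁ = sin 48.61° = 0.7502.
Then tan θ_B = n₂/n₁ = 0.7502, so θ_B = arctan 0.7502 = 36.88°.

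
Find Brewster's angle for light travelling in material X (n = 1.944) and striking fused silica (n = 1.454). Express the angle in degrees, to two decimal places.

θ_B ≈ 36.79°

Brewster's condition: tan θ_B = n₂/n₁ = 1.454/1.944 = 0.7479.
θ_B = arctan(0.7479) = 36.79°.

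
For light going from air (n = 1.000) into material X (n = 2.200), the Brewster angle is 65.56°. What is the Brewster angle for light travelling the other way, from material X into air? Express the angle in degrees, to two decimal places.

θ_B' ≈ 24.44°

Reversing the direction swaps n₁ and n₂, so tan θ_B' = 1/tan θ_B and θ_B' = 90° − θ_B.
Hence θ_B' = 90° − 65.56° = 24.44°.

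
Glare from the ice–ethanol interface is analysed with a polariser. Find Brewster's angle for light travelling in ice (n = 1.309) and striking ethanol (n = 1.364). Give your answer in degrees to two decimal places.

At Brewster's angle the reflected and refracted rays are perpendicular, which with Snell's law gives tan θ_B = n₂/n₁.
Here n₂/n₁ = 1.364/1.309 = 1.0420, and Brewster's law gives tan θ_B = n₂/n₁.
θ_B = arctan(1.0420) = 46.18°.

θ_B ≈ 46.18°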